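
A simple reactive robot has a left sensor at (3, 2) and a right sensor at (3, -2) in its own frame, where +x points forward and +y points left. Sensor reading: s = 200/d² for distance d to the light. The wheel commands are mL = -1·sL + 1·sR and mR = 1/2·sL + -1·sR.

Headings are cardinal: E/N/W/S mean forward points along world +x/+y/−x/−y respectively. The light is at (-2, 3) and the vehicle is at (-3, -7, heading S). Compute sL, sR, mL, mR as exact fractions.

20/17 100/89 -80/1513 -810/1513

left sensor world pos  = (-1, -10); dL² = 170
right sensor world pos = (-5, -10); dR² = 178
sL = 200/170 = 20/17
sR = 200/178 = 100/89
mL = -1·sL + 1·sR = -80/1513
mR = 1/2·sL + -1·sR = -810/1513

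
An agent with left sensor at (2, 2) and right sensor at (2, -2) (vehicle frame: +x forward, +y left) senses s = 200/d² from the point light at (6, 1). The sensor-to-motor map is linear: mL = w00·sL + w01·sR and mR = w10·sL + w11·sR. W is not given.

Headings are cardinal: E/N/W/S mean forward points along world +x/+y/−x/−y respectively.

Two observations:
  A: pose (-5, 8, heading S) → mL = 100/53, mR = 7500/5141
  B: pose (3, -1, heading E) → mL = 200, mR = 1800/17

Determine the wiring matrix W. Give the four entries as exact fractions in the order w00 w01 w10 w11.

1 0 1/2 1/2

obs A: pose=(-5,8,S) → sL=100/53, sR=100/97, mL=100/53, mR=7500/5141
obs B: pose=(3,-1,E) → sL=200, sR=200/17, mL=200, mR=1800/17
sensor matrix S = [[100/53, 100/97], [200, 200/17]]; det S = -16080000/87397
solve [mL_A; mL_B] = S·[w00; w01] and [mR_A; mR_B] = S·[w10; w11]:
  w00 = 1, w01 = 0, w10 = 1/2, w11 = 1/2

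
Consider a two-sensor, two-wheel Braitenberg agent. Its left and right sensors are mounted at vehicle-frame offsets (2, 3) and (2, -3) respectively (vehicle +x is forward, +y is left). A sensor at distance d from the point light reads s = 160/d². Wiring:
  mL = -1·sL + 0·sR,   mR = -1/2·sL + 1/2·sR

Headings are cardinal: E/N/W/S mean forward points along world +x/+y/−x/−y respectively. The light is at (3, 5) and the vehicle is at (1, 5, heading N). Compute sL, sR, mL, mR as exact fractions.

160/29 32 -160/29 384/29

left sensor world pos  = (-2, 7); dL² = 29
right sensor world pos = (4, 7); dR² = 5
sL = 160/29 = 160/29
sR = 160/5 = 32
mL = -1·sL + 0·sR = -160/29
mR = -1/2·sL + 1/2·sR = 384/29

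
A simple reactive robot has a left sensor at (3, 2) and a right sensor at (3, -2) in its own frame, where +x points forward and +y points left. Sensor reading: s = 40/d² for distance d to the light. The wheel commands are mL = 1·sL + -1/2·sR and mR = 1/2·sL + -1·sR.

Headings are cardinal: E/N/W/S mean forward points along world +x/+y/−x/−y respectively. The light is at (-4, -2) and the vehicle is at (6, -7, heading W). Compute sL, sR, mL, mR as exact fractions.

left sensor world pos  = (3, -9); dL² = 98
right sensor world pos = (3, -5); dR² = 58
sL = 40/98 = 20/49
sR = 40/58 = 20/29
mL = 1·sL + -1/2·sR = 90/1421
mR = 1/2·sL + -1·sR = -690/1421

20/49 20/29 90/1421 -690/1421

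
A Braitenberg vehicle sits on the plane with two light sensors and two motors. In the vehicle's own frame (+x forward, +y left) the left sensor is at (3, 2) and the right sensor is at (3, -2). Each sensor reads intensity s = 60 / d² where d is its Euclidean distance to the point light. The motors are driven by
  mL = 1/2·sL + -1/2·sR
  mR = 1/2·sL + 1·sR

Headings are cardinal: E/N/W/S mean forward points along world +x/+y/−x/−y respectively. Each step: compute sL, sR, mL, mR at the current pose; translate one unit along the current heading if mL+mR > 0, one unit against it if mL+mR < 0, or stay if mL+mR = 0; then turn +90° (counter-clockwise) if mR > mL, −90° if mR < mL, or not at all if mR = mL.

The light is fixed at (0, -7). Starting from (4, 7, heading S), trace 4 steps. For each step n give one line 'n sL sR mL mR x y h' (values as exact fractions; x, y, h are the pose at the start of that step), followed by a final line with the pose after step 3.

0 60/157 12/25 -192/3925 2634/3925 4 7 S
1 30/137 6/17 -156/2329 1077/2329 4 6 E
2 12/53 12/61 48/3233 1002/3233 5 6 N
3 15/37 3/13 42/481 417/962 5 7 W
final 4 7 S

n=0: pose=(4,7,S); sL=60/157, sR=12/25; mL=-192/3925, mR=2634/3925; mL+mR=2442/3925 → advance +1; mR−mL=18/25 → turn +1·90°
n=1: pose=(4,6,E); sL=30/137, sR=6/17; mL=-156/2329, mR=1077/2329; mL+mR=921/2329 → advance +1; mR−mL=9/17 → turn +1·90°
n=2: pose=(5,6,N); sL=12/53, sR=12/61; mL=48/3233, mR=1002/3233; mL+mR=1050/3233 → advance +1; mR−mL=18/61 → turn +1·90°
n=3: pose=(5,7,W); sL=15/37, sR=3/13; mL=42/481, mR=417/962; mL+mR=501/962 → advance +1; mR−mL=9/26 → turn +1·90°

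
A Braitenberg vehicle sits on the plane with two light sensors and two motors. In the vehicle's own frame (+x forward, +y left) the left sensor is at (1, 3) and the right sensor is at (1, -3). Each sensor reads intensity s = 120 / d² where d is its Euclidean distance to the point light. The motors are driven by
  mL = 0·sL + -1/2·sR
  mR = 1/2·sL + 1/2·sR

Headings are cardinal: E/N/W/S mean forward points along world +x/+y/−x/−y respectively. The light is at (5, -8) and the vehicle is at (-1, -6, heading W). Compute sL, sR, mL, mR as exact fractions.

12/5 60/37 -30/37 372/185

left sensor world pos  = (-2, -9); dL² = 50
right sensor world pos = (-2, -3); dR² = 74
sL = 120/50 = 12/5
sR = 120/74 = 60/37
mL = 0·sL + -1/2·sR = -30/37
mR = 1/2·sL + 1/2·sR = 372/185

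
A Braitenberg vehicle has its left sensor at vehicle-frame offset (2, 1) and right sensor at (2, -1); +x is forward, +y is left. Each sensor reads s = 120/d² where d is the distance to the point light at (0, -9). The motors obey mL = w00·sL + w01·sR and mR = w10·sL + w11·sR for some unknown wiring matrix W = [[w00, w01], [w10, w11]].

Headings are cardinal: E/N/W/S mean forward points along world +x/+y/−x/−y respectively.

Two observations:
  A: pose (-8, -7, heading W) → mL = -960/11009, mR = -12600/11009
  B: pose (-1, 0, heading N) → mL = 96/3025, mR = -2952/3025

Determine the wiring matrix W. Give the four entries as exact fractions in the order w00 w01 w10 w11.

obs A: pose=(-8,-7,W) → sL=120/101, sR=120/109, mL=-960/11009, mR=-12600/11009
obs B: pose=(-1,0,N) → sL=24/25, sR=120/121, mL=96/3025, mR=-2952/3025
sensor matrix S = [[120/101, 120/109], [24/25, 120/121]]; det S = 808704/6660445
solve [mL_A; mL_B] = S·[w00; w01] and [mR_A; mR_B] = S·[w10; w11]:
  w00 = -1, w01 = 1, w10 = -1/2, w11 = -1/2

-1 1 -1/2 -1/2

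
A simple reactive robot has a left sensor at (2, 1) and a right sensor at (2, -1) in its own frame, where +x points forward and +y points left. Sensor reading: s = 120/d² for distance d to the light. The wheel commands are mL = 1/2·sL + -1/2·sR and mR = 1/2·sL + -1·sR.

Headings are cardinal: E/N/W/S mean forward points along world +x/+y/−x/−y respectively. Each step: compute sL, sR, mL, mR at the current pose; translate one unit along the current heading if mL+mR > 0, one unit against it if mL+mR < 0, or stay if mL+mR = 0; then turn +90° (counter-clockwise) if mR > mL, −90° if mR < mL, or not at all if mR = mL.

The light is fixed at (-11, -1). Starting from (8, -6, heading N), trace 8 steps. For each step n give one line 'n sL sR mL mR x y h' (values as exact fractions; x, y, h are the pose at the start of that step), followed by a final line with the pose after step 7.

n=0: pose=(8,-6,N); sL=40/111, sR=120/409; mL=1520/45399, mR=-5140/45399; mL+mR=-3620/45399 → advance -1; mR−mL=-60/409 → turn -1·90°
n=1: pose=(8,-7,E); sL=60/233, sR=12/49; mL=72/11417, mR=-1326/11417; mL+mR=-1254/11417 → advance -1; mR−mL=-6/49 → turn -1·90°
n=2: pose=(7,-7,S); sL=24/85, sR=120/353; mL=-864/30005, mR=-5964/30005; mL+mR=-6828/30005 → advance -1; mR−mL=-60/353 → turn -1·90°
n=3: pose=(7,-6,W); sL=30/73, sR=15/34; mL=-75/4964, mR=-585/2482; mL+mR=-1245/4964 → advance -1; mR−mL=-15/68 → turn -1·90°
n=4: pose=(8,-6,N); sL=40/111, sR=120/409; mL=1520/45399, mR=-5140/45399; mL+mR=-3620/45399 → advance -1; mR−mL=-60/409 → turn -1·90°
n=5: pose=(8,-7,E); sL=60/233, sR=12/49; mL=72/11417, mR=-1326/11417; mL+mR=-1254/11417 → advance -1; mR−mL=-6/49 → turn -1·90°
n=6: pose=(7,-7,S); sL=24/85, sR=120/353; mL=-864/30005, mR=-5964/30005; mL+mR=-6828/30005 → advance -1; mR−mL=-60/353 → turn -1·90°
n=7: pose=(7,-6,W); sL=30/73, sR=15/34; mL=-75/4964, mR=-585/2482; mL+mR=-1245/4964 → advance -1; mR−mL=-15/68 → turn -1·90°

0 40/111 120/409 1520/45399 -5140/45399 8 -6 N
1 60/233 12/49 72/11417 -1326/11417 8 -7 E
2 24/85 120/353 -864/30005 -5964/30005 7 -7 S
3 30/73 15/34 -75/4964 -585/2482 7 -6 W
4 40/111 120/409 1520/45399 -5140/45399 8 -6 N
5 60/233 12/49 72/11417 -1326/11417 8 -7 E
6 24/85 120/353 -864/30005 -5964/30005 7 -7 S
7 30/73 15/34 -75/4964 -585/2482 7 -6 W
final 8 -6 N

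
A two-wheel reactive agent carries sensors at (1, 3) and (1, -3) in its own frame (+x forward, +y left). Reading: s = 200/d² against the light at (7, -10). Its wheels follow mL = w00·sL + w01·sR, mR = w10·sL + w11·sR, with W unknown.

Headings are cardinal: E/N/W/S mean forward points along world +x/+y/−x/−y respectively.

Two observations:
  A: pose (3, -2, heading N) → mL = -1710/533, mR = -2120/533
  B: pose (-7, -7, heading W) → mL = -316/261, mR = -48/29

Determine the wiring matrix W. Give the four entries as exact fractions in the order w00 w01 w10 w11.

-1/2 -1 -1 -1

obs A: pose=(3,-2,N) → sL=20/13, sR=100/41, mL=-1710/533, mR=-2120/533
obs B: pose=(-7,-7,W) → sL=8/9, sR=200/261, mL=-316/261, mR=-48/29
sensor matrix S = [[20/13, 100/41], [8/9, 200/261]]; det S = -137600/139113
solve [mL_A; mL_B] = S·[w00; w01] and [mR_A; mR_B] = S·[w10; w11]:
  w00 = -1/2, w01 = -1, w10 = -1, w11 = -1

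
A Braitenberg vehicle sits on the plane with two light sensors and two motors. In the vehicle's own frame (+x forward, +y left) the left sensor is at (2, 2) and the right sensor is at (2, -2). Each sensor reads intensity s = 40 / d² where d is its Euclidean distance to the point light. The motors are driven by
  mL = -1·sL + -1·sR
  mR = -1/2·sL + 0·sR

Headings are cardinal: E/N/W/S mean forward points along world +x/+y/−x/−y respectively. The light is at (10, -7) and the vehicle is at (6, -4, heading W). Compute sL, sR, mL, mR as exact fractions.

40/37 40/61 -3920/2257 -20/37

left sensor world pos  = (4, -6); dL² = 37
right sensor world pos = (4, -2); dR² = 61
sL = 40/37 = 40/37
sR = 40/61 = 40/61
mL = -1·sL + -1·sR = -3920/2257
mR = -1/2·sL + 0·sR = -20/37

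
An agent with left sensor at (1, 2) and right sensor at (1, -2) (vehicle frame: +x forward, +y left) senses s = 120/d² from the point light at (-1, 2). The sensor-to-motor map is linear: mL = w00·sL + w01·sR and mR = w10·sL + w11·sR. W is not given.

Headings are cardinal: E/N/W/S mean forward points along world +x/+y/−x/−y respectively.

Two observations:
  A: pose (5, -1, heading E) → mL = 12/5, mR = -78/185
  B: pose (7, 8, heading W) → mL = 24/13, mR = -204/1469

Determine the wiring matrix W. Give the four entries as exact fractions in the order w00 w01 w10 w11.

1 0 1/2 -1

obs A: pose=(5,-1,E) → sL=12/5, sR=60/37, mL=12/5, mR=-78/185
obs B: pose=(7,8,W) → sL=24/13, sR=120/113, mL=24/13, mR=-204/1469
sensor matrix S = [[12/5, 60/37], [24/13, 120/113]]; det S = -24192/54353
solve [mL_A; mL_B] = S·[w00; w01] and [mR_A; mR_B] = S·[w10; w11]:
  w00 = 1, w01 = 0, w10 = 1/2, w11 = -1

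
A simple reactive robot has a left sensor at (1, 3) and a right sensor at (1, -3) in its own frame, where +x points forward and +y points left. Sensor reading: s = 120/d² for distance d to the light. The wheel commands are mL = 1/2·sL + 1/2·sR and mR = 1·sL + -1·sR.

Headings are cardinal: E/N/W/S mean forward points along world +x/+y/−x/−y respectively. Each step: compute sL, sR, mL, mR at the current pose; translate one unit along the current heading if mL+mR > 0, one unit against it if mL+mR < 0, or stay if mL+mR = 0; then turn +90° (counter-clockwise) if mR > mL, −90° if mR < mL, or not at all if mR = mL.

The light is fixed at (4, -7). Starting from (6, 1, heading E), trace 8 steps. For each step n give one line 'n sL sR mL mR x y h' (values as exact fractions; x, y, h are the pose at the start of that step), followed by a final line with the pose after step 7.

0 12/13 60/17 492/221 -576/221 6 1 E
1 24/13 120/53 1416/689 -288/689 5 1 S
2 15/2 6/5 87/20 63/10 5 0 W
3 8/3 8/3 8/3 0 4 0 S
4 12 60/41 276/41 432/41 4 -1 W
5 120/29 120/41 4200/1189 1440/1189 3 -1 S
6 15 30/17 285/34 225/17 3 -2 W
7 120/17 120/41 3480/697 2880/697 2 -2 S
final 2 -3 W

n=0: pose=(6,1,E); sL=12/13, sR=60/17; mL=492/221, mR=-576/221; mL+mR=-84/221 → advance -1; mR−mL=-1068/221 → turn -1·90°
n=1: pose=(5,1,S); sL=24/13, sR=120/53; mL=1416/689, mR=-288/689; mL+mR=1128/689 → advance +1; mR−mL=-1704/689 → turn -1·90°
n=2: pose=(5,0,W); sL=15/2, sR=6/5; mL=87/20, mR=63/10; mL+mR=213/20 → advance +1; mR−mL=39/20 → turn +1·90°
n=3: pose=(4,0,S); sL=8/3, sR=8/3; mL=8/3, mR=0; mL+mR=8/3 → advance +1; mR−mL=-8/3 → turn -1·90°
n=4: pose=(4,-1,W); sL=12, sR=60/41; mL=276/41, mR=432/41; mL+mR=708/41 → advance +1; mR−mL=156/41 → turn +1·90°
n=5: pose=(3,-1,S); sL=120/29, sR=120/41; mL=4200/1189, mR=1440/1189; mL+mR=5640/1189 → advance +1; mR−mL=-2760/1189 → turn -1·90°
n=6: pose=(3,-2,W); sL=15, sR=30/17; mL=285/34, mR=225/17; mL+mR=735/34 → advance +1; mR−mL=165/34 → turn +1·90°
n=7: pose=(2,-2,S); sL=120/17, sR=120/41; mL=3480/697, mR=2880/697; mL+mR=6360/697 → advance +1; mR−mL=-600/697 → turn -1·90°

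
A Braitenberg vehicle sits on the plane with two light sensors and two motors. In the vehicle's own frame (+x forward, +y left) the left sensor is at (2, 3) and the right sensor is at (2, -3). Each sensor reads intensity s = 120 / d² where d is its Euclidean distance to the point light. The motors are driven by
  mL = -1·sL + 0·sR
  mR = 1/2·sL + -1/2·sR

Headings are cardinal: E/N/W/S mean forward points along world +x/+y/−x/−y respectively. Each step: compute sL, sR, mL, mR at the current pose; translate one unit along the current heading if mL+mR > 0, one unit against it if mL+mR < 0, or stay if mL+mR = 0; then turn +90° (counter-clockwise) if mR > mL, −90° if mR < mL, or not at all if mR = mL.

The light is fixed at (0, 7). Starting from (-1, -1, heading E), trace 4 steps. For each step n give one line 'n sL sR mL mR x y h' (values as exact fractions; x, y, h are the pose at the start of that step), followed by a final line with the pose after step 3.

0 60/13 60/61 -60/13 1440/793 -1 -1 E
1 120/61 120/37 -120/61 -1440/2257 -2 -1 N
2 3/4 30/13 -3/4 -81/104 -2 -2 W
3 24/13 120/53 -24/13 -144/689 -1 -2 N
final -1 -3 W

n=0: pose=(-1,-1,E); sL=60/13, sR=60/61; mL=-60/13, mR=1440/793; mL+mR=-2220/793 → advance -1; mR−mL=5100/793 → turn +1·90°
n=1: pose=(-2,-1,N); sL=120/61, sR=120/37; mL=-120/61, mR=-1440/2257; mL+mR=-5880/2257 → advance -1; mR−mL=3000/2257 → turn +1·90°
n=2: pose=(-2,-2,W); sL=3/4, sR=30/13; mL=-3/4, mR=-81/104; mL+mR=-159/104 → advance -1; mR−mL=-3/104 → turn -1·90°
n=3: pose=(-1,-2,N); sL=24/13, sR=120/53; mL=-24/13, mR=-144/689; mL+mR=-1416/689 → advance -1; mR−mL=1128/689 → turn +1·90°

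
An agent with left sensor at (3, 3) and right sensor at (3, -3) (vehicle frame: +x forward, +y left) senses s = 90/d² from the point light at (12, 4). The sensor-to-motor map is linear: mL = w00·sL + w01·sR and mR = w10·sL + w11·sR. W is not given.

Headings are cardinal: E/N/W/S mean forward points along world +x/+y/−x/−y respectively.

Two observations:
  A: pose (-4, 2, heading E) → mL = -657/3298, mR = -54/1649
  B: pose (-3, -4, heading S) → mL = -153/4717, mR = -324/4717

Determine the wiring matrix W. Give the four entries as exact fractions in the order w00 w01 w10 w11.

obs A: pose=(-4,2,E) → sL=9/17, sR=45/97, mL=-657/3298, mR=-54/1649
obs B: pose=(-3,-4,S) → sL=18/53, sR=18/89, mL=-153/4717, mR=-324/4717
sensor matrix S = [[9/17, 45/97], [18/53, 18/89]]; det S = -392688/7778333
solve [mL_A; mL_B] = S·[w00; w01] and [mR_A; mR_B] = S·[w10; w11]:
  w00 = 1/2, w01 = -1, w10 = -1/2, w11 = 1/2

1/2 -1 -1/2 1/2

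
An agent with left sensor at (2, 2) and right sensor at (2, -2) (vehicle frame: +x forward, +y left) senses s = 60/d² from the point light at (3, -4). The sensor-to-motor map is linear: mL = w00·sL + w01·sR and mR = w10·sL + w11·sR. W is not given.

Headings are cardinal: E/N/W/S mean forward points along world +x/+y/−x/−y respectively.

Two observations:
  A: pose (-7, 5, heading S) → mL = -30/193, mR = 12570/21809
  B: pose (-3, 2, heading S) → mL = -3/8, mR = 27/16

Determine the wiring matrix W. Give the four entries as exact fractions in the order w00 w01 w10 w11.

obs A: pose=(-7,5,S) → sL=60/113, sR=60/193, mL=-30/193, mR=12570/21809
obs B: pose=(-3,2,S) → sL=15/8, sR=3/4, mL=-3/8, mR=27/16
sensor matrix S = [[60/113, 60/193], [15/8, 3/4]]; det S = -8055/43618
solve [mL_A; mL_B] = S·[w00; w01] and [mR_A; mR_B] = S·[w10; w11]:
  w00 = 0, w01 = -1/2, w10 = 1/2, w11 = 1

0 -1/2 1/2 1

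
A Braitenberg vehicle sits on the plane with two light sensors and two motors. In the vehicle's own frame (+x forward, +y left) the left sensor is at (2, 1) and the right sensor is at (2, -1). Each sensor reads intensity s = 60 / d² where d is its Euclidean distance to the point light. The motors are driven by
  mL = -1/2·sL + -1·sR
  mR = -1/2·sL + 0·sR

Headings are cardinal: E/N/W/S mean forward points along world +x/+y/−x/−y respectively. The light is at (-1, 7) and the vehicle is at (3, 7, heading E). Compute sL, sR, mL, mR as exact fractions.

60/37 60/37 -90/37 -30/37

left sensor world pos  = (5, 8); dL² = 37
right sensor world pos = (5, 6); dR² = 37
sL = 60/37 = 60/37
sR = 60/37 = 60/37
mL = -1/2·sL + -1·sR = -90/37
mR = -1/2·sL + 0·sR = -30/37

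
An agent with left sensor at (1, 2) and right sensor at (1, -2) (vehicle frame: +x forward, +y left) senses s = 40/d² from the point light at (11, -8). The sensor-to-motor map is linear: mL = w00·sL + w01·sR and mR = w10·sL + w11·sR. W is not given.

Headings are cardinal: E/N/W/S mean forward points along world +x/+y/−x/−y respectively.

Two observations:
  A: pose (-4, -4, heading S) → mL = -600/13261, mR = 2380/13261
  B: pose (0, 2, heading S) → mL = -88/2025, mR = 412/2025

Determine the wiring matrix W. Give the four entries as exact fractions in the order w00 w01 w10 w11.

-1/2 1/2 1/2 1/2

obs A: pose=(-4,-4,S) → sL=20/89, sR=20/149, mL=-600/13261, mR=2380/13261
obs B: pose=(0,2,S) → sL=20/81, sR=4/25, mL=-88/2025, mR=412/2025
sensor matrix S = [[20/89, 20/149], [20/81, 4/25]]; det S = 15104/5370705
solve [mL_A; mL_B] = S·[w00; w01] and [mR_A; mR_B] = S·[w10; w11]:
  w00 = -1/2, w01 = 1/2, w10 = 1/2, w11 = 1/2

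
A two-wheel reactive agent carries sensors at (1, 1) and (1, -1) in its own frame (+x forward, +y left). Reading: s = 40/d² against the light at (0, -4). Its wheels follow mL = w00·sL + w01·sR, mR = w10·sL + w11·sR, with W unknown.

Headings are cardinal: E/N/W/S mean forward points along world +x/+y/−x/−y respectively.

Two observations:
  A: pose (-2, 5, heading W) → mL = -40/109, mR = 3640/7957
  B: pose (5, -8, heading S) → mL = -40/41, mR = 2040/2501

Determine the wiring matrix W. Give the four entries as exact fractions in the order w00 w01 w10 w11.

0 -1 1/2 1/2

obs A: pose=(-2,5,W) → sL=40/73, sR=40/109, mL=-40/109, mR=3640/7957
obs B: pose=(5,-8,S) → sL=40/61, sR=40/41, mL=-40/41, mR=2040/2501
sensor matrix S = [[40/73, 40/109], [40/61, 40/41]]; det S = 5849600/19900457
solve [mL_A; mL_B] = S·[w00; w01] and [mR_A; mR_B] = S·[w10; w11]:
  w00 = 0, w01 = -1, w10 = 1/2, w11 = 1/2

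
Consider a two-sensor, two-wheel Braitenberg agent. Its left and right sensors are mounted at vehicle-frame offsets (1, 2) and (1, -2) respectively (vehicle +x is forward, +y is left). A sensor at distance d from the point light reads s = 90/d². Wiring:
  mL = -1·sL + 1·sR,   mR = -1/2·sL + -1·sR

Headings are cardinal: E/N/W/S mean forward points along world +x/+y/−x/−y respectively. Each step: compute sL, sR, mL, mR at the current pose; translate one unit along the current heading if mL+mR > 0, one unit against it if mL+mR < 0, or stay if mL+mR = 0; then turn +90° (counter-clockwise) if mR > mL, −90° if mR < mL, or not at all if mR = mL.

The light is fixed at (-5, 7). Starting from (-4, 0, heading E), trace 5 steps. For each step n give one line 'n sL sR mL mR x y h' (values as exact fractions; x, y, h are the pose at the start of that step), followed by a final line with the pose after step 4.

0 90/29 18/17 -1008/493 -1287/493 -4 0 E
1 45/34 45/34 0 -135/68 -5 0 S
2 18/13 90/17 864/221 -1323/221 -5 1 W
3 45/13 45/17 -180/221 -1935/442 -4 1 N
4 90/29 18/17 -1008/493 -1287/493 -4 0 E
final -5 0 S

n=0: pose=(-4,0,E); sL=90/29, sR=18/17; mL=-1008/493, mR=-1287/493; mL+mR=-135/29 → advance -1; mR−mL=-279/493 → turn -1·90°
n=1: pose=(-5,0,S); sL=45/34, sR=45/34; mL=0, mR=-135/68; mL+mR=-135/68 → advance -1; mR−mL=-135/68 → turn -1·90°
n=2: pose=(-5,1,W); sL=18/13, sR=90/17; mL=864/221, mR=-1323/221; mL+mR=-27/13 → advance -1; mR−mL=-2187/221 → turn -1·90°
n=3: pose=(-4,1,N); sL=45/13, sR=45/17; mL=-180/221, mR=-1935/442; mL+mR=-135/26 → advance -1; mR−mL=-1575/442 → turn -1·90°
n=4: pose=(-4,0,E); sL=90/29, sR=18/17; mL=-1008/493, mR=-1287/493; mL+mR=-135/29 → advance -1; mR−mL=-279/493 → turn -1·90°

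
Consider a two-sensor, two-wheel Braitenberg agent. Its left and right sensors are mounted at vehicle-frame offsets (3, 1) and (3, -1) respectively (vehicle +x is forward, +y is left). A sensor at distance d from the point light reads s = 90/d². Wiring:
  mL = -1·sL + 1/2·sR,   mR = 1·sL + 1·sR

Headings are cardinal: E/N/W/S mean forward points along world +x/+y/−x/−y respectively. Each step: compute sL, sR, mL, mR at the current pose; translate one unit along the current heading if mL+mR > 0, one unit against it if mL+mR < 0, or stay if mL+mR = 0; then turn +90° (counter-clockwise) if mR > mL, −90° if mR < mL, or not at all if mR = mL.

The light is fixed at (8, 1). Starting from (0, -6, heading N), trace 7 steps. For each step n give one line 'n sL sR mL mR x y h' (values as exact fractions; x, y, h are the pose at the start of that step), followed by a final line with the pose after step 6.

n=0: pose=(0,-6,N); sL=90/97, sR=18/13; mL=-297/1261, mR=2916/1261; mL+mR=27/13 → advance +1; mR−mL=3213/1261 → turn +1·90°
n=1: pose=(0,-5,W); sL=9/17, sR=45/73; mL=-549/2482, mR=1422/1241; mL+mR=135/146 → advance +1; mR−mL=3393/2482 → turn +1·90°
n=2: pose=(-1,-5,S); sL=18/29, sR=90/181; mL=-1953/5249, mR=5868/5249; mL+mR=135/181 → advance +1; mR−mL=7821/5249 → turn +1·90°
n=3: pose=(-1,-6,E); sL=5/4, sR=9/10; mL=-4/5, mR=43/20; mL+mR=27/20 → advance +1; mR−mL=59/20 → turn +1·90°
n=4: pose=(0,-6,N); sL=90/97, sR=18/13; mL=-297/1261, mR=2916/1261; mL+mR=27/13 → advance +1; mR−mL=3213/1261 → turn +1·90°
n=5: pose=(0,-5,W); sL=9/17, sR=45/73; mL=-549/2482, mR=1422/1241; mL+mR=135/146 → advance +1; mR−mL=3393/2482 → turn +1·90°
n=6: pose=(-1,-5,S); sL=18/29, sR=90/181; mL=-1953/5249, mR=5868/5249; mL+mR=135/181 → advance +1; mR−mL=7821/5249 → turn +1·90°

0 90/97 18/13 -297/1261 2916/1261 0 -6 N
1 9/17 45/73 -549/2482 1422/1241 0 -5 W
2 18/29 90/181 -1953/5249 5868/5249 -1 -5 S
3 5/4 9/10 -4/5 43/20 -1 -6 E
4 90/97 18/13 -297/1261 2916/1261 0 -6 N
5 9/17 45/73 -549/2482 1422/1241 0 -5 W
6 18/29 90/181 -1953/5249 5868/5249 -1 -5 S
final -1 -6 E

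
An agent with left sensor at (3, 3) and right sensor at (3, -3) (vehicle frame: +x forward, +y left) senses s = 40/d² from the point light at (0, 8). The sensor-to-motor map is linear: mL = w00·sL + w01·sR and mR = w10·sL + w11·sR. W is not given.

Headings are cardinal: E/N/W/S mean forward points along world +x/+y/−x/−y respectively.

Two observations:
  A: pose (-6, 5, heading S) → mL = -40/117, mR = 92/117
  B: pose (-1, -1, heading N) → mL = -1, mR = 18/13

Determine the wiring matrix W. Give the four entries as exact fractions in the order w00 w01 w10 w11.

0 -1 1/2 1

obs A: pose=(-6,5,S) → sL=8/9, sR=40/117, mL=-40/117, mR=92/117
obs B: pose=(-1,-1,N) → sL=10/13, sR=1, mL=-1, mR=18/13
sensor matrix S = [[8/9, 40/117], [10/13, 1]]; det S = 952/1521
solve [mL_A; mL_B] = S·[w00; w01] and [mR_A; mR_B] = S·[w10; w11]:
  w00 = 0, w01 = -1, w10 = 1/2, w11 = 1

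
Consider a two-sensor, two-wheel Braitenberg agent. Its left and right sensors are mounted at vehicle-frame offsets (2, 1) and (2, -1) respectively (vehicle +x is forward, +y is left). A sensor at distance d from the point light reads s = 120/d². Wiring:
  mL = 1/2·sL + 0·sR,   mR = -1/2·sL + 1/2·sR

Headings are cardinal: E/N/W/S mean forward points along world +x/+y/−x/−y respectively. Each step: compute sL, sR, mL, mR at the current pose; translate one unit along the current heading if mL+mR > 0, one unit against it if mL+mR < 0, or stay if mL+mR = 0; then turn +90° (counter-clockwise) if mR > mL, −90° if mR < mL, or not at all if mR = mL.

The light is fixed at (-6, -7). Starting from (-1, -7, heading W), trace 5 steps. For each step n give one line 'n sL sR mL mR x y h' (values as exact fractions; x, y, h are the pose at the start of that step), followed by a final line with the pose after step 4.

0 12 12 6 0 -1 -7 W
1 120/13 120/29 60/13 -960/377 -2 -7 N
2 3 10/3 3/2 1/6 -2 -6 E
3 120/37 120/17 60/37 1200/629 -1 -6 S
4 12/5 12/5 6/5 0 -1 -7 E
final 0 -7 S

n=0: pose=(-1,-7,W); sL=12, sR=12; mL=6, mR=0; mL+mR=6 → advance +1; mR−mL=-6 → turn -1·90°
n=1: pose=(-2,-7,N); sL=120/13, sR=120/29; mL=60/13, mR=-960/377; mL+mR=60/29 → advance +1; mR−mL=-2700/377 → turn -1·90°
n=2: pose=(-2,-6,E); sL=3, sR=10/3; mL=3/2, mR=1/6; mL+mR=5/3 → advance +1; mR−mL=-4/3 → turn -1·90°
n=3: pose=(-1,-6,S); sL=120/37, sR=120/17; mL=60/37, mR=1200/629; mL+mR=60/17 → advance +1; mR−mL=180/629 → turn +1·90°
n=4: pose=(-1,-7,E); sL=12/5, sR=12/5; mL=6/5, mR=0; mL+mR=6/5 → advance +1; mR−mL=-6/5 → turn -1·90°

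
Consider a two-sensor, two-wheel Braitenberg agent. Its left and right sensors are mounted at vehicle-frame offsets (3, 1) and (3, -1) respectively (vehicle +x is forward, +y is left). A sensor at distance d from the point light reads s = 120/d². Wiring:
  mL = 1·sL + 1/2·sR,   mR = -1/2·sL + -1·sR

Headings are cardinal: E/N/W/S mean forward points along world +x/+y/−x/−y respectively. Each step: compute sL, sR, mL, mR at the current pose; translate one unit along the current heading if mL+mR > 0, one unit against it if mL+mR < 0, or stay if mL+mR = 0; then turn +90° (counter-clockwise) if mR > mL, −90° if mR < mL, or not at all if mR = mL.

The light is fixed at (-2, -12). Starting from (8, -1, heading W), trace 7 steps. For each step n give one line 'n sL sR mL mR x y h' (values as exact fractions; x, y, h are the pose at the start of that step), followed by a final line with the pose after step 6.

n=0: pose=(8,-1,W); sL=120/149, sR=120/193; mL=32100/28757, mR=-29460/28757; mL+mR=2640/28757 → advance +1; mR−mL=-61560/28757 → turn -1·90°
n=1: pose=(7,-1,N); sL=6/13, sR=15/37; mL=639/962, mR=-306/481; mL+mR=27/962 → advance +1; mR−mL=-1251/962 → turn -1·90°
n=2: pose=(7,0,E); sL=120/313, sR=24/53; mL=10116/16589, mR=-10692/16589; mL+mR=-576/16589 → advance -1; mR−mL=-20808/16589 → turn -1·90°
n=3: pose=(6,0,S); sL=20/27, sR=12/13; mL=422/351, mR=-454/351; mL+mR=-32/351 → advance -1; mR−mL=-292/117 → turn -1·90°
n=4: pose=(6,1,W); sL=120/169, sR=120/221; mL=2820/2873, mR=-2580/2873; mL+mR=240/2873 → advance +1; mR−mL=-5400/2873 → turn -1·90°
n=5: pose=(5,1,N); sL=30/73, sR=3/8; mL=699/1168, mR=-339/584; mL+mR=21/1168 → advance +1; mR−mL=-1377/1168 → turn -1·90°
n=6: pose=(5,2,E); sL=24/65, sR=120/269; mL=10356/17485, mR=-11028/17485; mL+mR=-672/17485 → advance -1; mR−mL=-21384/17485 → turn -1·90°

0 120/149 120/193 32100/28757 -29460/28757 8 -1 W
1 6/13 15/37 639/962 -306/481 7 -1 N
2 120/313 24/53 10116/16589 -10692/16589 7 0 E
3 20/27 12/13 422/351 -454/351 6 0 S
4 120/169 120/221 2820/2873 -2580/2873 6 1 W
5 30/73 3/8 699/1168 -339/584 5 1 N
6 24/65 120/269 10356/17485 -11028/17485 5 2 E
final 4 2 S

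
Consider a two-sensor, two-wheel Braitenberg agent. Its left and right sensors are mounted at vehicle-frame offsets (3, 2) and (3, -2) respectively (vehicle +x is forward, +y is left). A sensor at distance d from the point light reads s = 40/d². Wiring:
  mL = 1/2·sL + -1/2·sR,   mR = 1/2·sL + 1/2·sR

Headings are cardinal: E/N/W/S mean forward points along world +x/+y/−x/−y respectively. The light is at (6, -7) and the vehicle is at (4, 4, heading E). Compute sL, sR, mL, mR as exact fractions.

left sensor world pos  = (7, 6); dL² = 170
right sensor world pos = (7, 2); dR² = 82
sL = 40/170 = 4/17
sR = 40/82 = 20/41
mL = 1/2·sL + -1/2·sR = -88/697
mR = 1/2·sL + 1/2·sR = 252/697

4/17 20/41 -88/697 252/697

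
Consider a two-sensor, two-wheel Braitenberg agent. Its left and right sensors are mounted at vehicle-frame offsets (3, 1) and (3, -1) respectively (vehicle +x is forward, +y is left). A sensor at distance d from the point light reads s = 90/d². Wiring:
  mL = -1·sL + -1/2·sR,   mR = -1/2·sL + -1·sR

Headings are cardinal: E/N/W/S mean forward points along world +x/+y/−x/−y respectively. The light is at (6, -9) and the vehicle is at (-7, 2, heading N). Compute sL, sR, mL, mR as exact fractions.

45/196 9/34 -603/1666 -2529/6664

left sensor world pos  = (-8, 5); dL² = 392
right sensor world pos = (-6, 5); dR² = 340
sL = 90/392 = 45/196
sR = 90/340 = 9/34
mL = -1·sL + -1/2·sR = -603/1666
mR = -1/2·sL + -1·sR = -2529/6664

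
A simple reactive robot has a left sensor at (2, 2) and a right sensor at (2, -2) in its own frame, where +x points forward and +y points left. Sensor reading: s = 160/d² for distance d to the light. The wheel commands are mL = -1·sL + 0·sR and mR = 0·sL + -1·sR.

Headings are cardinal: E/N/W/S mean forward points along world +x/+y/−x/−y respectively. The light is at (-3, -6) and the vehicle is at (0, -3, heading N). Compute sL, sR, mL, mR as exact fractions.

left sensor world pos  = (-2, -1); dL² = 26
right sensor world pos = (2, -1); dR² = 50
sL = 160/26 = 80/13
sR = 160/50 = 16/5
mL = -1·sL + 0·sR = -80/13
mR = 0·sL + -1·sR = -16/5

80/13 16/5 -80/13 -16/5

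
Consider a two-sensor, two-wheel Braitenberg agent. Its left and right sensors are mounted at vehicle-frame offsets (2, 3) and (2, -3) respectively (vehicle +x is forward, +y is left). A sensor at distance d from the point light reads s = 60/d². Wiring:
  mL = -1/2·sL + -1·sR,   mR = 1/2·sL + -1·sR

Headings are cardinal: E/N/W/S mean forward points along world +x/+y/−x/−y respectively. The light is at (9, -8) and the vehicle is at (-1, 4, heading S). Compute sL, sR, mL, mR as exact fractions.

left sensor world pos  = (2, 2); dL² = 149
right sensor world pos = (-4, 2); dR² = 269
sL = 60/149 = 60/149
sR = 60/269 = 60/269
mL = -1/2·sL + -1·sR = -17010/40081
mR = 1/2·sL + -1·sR = -870/40081

60/149 60/269 -17010/40081 -870/40081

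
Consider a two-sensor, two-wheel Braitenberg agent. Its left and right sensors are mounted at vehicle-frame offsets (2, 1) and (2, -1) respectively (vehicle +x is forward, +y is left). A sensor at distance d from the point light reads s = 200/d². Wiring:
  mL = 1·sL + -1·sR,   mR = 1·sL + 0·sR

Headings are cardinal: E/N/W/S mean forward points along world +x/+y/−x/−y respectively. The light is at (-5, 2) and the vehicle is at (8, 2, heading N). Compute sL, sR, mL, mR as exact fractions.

50/37 1 13/37 50/37

left sensor world pos  = (7, 4); dL² = 148
right sensor world pos = (9, 4); dR² = 200
sL = 200/148 = 50/37
sR = 200/200 = 1
mL = 1·sL + -1·sR = 13/37
mR = 1·sL + 0·sR = 50/37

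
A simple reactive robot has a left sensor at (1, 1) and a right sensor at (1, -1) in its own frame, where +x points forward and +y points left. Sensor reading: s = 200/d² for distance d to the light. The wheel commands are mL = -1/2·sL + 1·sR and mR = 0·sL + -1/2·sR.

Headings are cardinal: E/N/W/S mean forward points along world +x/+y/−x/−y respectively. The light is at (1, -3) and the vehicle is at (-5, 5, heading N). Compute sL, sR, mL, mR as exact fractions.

20/13 100/53 770/689 -50/53

left sensor world pos  = (-6, 6); dL² = 130
right sensor world pos = (-4, 6); dR² = 106
sL = 200/130 = 20/13
sR = 200/106 = 100/53
mL = -1/2·sL + 1·sR = 770/689
mR = 0·sL + -1/2·sR = -50/53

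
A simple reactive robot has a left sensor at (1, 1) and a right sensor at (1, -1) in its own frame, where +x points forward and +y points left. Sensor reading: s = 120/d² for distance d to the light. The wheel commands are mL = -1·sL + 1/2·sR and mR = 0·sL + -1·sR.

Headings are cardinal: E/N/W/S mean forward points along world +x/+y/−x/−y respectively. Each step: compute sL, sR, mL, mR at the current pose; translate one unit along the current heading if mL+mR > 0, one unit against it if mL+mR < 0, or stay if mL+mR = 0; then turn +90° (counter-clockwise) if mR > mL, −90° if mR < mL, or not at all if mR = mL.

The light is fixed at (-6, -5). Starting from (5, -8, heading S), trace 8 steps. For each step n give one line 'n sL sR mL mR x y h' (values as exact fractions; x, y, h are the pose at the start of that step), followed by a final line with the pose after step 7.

0 3/4 30/29 -27/116 -30/29 5 -8 S
1 120/109 120/101 -5580/11009 -120/101 5 -7 W
2 60/61 12/17 -654/1037 -12/17 6 -7 N
3 120/173 24/37 -2364/6401 -24/37 6 -8 E
4 3/4 30/29 -27/116 -30/29 5 -8 S
5 120/109 120/101 -5580/11009 -120/101 5 -7 W
6 60/61 12/17 -654/1037 -12/17 6 -7 N
7 120/173 24/37 -2364/6401 -24/37 6 -8 E
final 5 -8 S

n=0: pose=(5,-8,S); sL=3/4, sR=30/29; mL=-27/116, mR=-30/29; mL+mR=-147/116 → advance -1; mR−mL=-93/116 → turn -1·90°
n=1: pose=(5,-7,W); sL=120/109, sR=120/101; mL=-5580/11009, mR=-120/101; mL+mR=-18660/11009 → advance -1; mR−mL=-7500/11009 → turn -1·90°
n=2: pose=(6,-7,N); sL=60/61, sR=12/17; mL=-654/1037, mR=-12/17; mL+mR=-1386/1037 → advance -1; mR−mL=-78/1037 → turn -1·90°
n=3: pose=(6,-8,E); sL=120/173, sR=24/37; mL=-2364/6401, mR=-24/37; mL+mR=-6516/6401 → advance -1; mR−mL=-1788/6401 → turn -1·90°
n=4: pose=(5,-8,S); sL=3/4, sR=30/29; mL=-27/116, mR=-30/29; mL+mR=-147/116 → advance -1; mR−mL=-93/116 → turn -1·90°
n=5: pose=(5,-7,W); sL=120/109, sR=120/101; mL=-5580/11009, mR=-120/101; mL+mR=-18660/11009 → advance -1; mR−mL=-7500/11009 → turn -1·90°
n=6: pose=(6,-7,N); sL=60/61, sR=12/17; mL=-654/1037, mR=-12/17; mL+mR=-1386/1037 → advance -1; mR−mL=-78/1037 → turn -1·90°
n=7: pose=(6,-8,E); sL=120/173, sR=24/37; mL=-2364/6401, mR=-24/37; mL+mR=-6516/6401 → advance -1; mR−mL=-1788/6401 → turn -1·90°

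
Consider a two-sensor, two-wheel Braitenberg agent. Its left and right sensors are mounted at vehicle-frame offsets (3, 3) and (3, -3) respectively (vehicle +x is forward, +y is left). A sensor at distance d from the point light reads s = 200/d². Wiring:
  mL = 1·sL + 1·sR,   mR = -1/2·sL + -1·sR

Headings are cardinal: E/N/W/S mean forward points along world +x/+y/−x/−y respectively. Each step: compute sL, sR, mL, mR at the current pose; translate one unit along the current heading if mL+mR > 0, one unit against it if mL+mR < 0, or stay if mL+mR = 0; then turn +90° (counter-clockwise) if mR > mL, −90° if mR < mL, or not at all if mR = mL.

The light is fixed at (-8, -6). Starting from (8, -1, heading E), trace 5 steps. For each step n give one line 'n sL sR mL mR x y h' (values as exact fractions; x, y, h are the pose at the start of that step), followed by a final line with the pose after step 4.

n=0: pose=(8,-1,E); sL=8/17, sR=40/73; mL=1264/1241, mR=-972/1241; mL+mR=4/17 → advance +1; mR−mL=-2236/1241 → turn -1·90°
n=1: pose=(9,-1,S); sL=50/101, sR=1; mL=151/101, mR=-126/101; mL+mR=25/101 → advance +1; mR−mL=-277/101 → turn -1·90°
n=2: pose=(9,-2,W); sL=200/197, sR=40/49; mL=17680/9653, mR=-12780/9653; mL+mR=100/197 → advance +1; mR−mL=-30460/9653 → turn -1·90°
n=3: pose=(8,-2,N); sL=100/109, sR=20/41; mL=6280/4469, mR=-4230/4469; mL+mR=50/109 → advance +1; mR−mL=-10510/4469 → turn -1·90°
n=4: pose=(8,-1,E); sL=8/17, sR=40/73; mL=1264/1241, mR=-972/1241; mL+mR=4/17 → advance +1; mR−mL=-2236/1241 → turn -1·90°

0 8/17 40/73 1264/1241 -972/1241 8 -1 E
1 50/101 1 151/101 -126/101 9 -1 S
2 200/197 40/49 17680/9653 -12780/9653 9 -2 W
3 100/109 20/41 6280/4469 -4230/4469 8 -2 N
4 8/17 40/73 1264/1241 -972/1241 8 -1 E
final 9 -1 S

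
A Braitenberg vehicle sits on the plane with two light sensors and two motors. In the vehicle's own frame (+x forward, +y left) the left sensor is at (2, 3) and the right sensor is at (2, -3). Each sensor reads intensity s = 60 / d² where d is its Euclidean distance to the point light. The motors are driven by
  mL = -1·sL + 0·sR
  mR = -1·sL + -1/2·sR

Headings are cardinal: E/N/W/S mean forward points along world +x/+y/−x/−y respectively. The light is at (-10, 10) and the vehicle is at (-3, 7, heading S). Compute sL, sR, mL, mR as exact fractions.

left sensor world pos  = (0, 5); dL² = 125
right sensor world pos = (-6, 5); dR² = 41
sL = 60/125 = 12/25
sR = 60/41 = 60/41
mL = -1·sL + 0·sR = -12/25
mR = -1·sL + -1/2·sR = -1242/1025

12/25 60/41 -12/25 -1242/1025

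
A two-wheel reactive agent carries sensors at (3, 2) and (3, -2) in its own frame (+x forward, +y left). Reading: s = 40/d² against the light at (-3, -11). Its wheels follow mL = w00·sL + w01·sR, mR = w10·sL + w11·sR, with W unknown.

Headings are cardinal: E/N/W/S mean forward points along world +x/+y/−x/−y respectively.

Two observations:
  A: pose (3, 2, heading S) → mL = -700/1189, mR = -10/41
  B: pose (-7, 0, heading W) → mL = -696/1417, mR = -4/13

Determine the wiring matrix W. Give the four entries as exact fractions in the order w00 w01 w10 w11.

-1 -1 -1 0

obs A: pose=(3,2,S) → sL=10/41, sR=10/29, mL=-700/1189, mR=-10/41
obs B: pose=(-7,0,W) → sL=4/13, sR=20/109, mL=-696/1417, mR=-4/13
sensor matrix S = [[10/41, 10/29], [4/13, 20/109]]; det S = -103360/1684813
solve [mL_A; mL_B] = S·[w00; w01] and [mR_A; mR_B] = S·[w10; w11]:
  w00 = -1, w01 = -1, w10 = -1, w11 = 0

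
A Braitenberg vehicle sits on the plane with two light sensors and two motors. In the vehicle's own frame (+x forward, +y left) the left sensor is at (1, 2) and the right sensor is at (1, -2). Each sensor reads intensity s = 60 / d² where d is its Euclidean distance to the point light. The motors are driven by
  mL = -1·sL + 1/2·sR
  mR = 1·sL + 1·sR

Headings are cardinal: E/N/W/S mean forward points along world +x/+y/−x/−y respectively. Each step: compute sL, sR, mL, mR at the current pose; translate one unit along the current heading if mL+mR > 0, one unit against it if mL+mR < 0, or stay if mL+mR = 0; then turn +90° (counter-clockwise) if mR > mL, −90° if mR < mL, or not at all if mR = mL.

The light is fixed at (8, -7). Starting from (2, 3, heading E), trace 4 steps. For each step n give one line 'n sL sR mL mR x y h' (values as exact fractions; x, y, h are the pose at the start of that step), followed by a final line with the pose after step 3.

0 60/169 60/89 -270/15041 15480/15041 2 3 E
1 6/17 6/13 -27/221 180/221 3 3 N
2 20/39 12/41 -586/1599 1288/1599 3 4 W
3 15/29 15/41 -795/2378 1050/1189 2 4 S
final 2 3 E

n=0: pose=(2,3,E); sL=60/169, sR=60/89; mL=-270/15041, mR=15480/15041; mL+mR=90/89 → advance +1; mR−mL=15750/15041 → turn +1·90°
n=1: pose=(3,3,N); sL=6/17, sR=6/13; mL=-27/221, mR=180/221; mL+mR=9/13 → advance +1; mR−mL=207/221 → turn +1·90°
n=2: pose=(3,4,W); sL=20/39, sR=12/41; mL=-586/1599, mR=1288/1599; mL+mR=18/41 → advance +1; mR−mL=1874/1599 → turn +1·90°
n=3: pose=(2,4,S); sL=15/29, sR=15/41; mL=-795/2378, mR=1050/1189; mL+mR=45/82 → advance +1; mR−mL=2895/2378 → turn +1·90°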